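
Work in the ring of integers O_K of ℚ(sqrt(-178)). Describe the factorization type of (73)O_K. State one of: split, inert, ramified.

d = -178 ≡ 2 (mod 4), so O_K = ℤ[√-178] and disc(K) = 4d = -712.
Since gcd(73, -712) = 1 the prime 73 does not ramify.
Compute (-178/73) via Euler: 41^((73-1)/2) mod 73 = 1, so (-178/73) = 1.
Legendre symbol 1 ⇒ 73 is split.

p splits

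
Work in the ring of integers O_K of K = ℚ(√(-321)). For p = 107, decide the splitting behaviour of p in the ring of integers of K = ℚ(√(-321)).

d = -321 ≡ 3 (mod 4), so O_K = ℤ[√-321] and disc(K) = 4d = -1284.
disc(K) = -1284 = 107·(-12), so p = 107 is ramified.

107 is ramified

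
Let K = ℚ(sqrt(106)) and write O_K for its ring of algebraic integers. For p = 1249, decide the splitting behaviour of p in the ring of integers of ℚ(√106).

remains prime (inert)

d = 106 ≡ 2 (mod 4), so O_K = ℤ[√106] and disc(K) = 4d = 424.
Since gcd(1249, 424) = 1 the prime 1249 does not ramify.
Legendre symbol by Euler's criterion: (106/1249) ≡ 106^624 ≡ 1248 (mod 1249), i.e. (106/1249) = -1.
(106/1249) = -1, so 1249 is inert.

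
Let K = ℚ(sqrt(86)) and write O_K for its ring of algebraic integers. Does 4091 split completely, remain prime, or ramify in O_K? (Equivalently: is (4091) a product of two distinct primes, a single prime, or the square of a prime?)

splits completely

d = 86 ≡ 2 (mod 4), so O_K = ℤ[√86] and disc(K) = 4d = 344.
disc(K) = 344 is not divisible by 4091; 4091 is unramified.
Compute (86/4091) via Euler: 86^((4091-1)/2) mod 4091 = 1, so (86/4091) = 1.
Legendre symbol 1 ⇒ 4091 is split.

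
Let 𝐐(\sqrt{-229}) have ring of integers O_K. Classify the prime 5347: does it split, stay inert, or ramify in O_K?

Since -229 ≢ 1 mod 4, the ring of integers is ℤ[√-229] with discriminant 4·(-229) = -916.
5347 ∤ -916, so 5347 is unramified.
(-229/5347) = 5118^2673 mod 5347 = 5346, giving Legendre symbol -1.
d is a non-residue mod p, hence 5347 remains inert in O_K.

p is inert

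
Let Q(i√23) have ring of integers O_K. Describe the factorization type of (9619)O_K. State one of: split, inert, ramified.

Since -23 ≡ 1 mod 4, the ring of integers is ℤ[(1+√-23)/2] with discriminant -23.
9619 ∤ -23, so 9619 is unramified.
Legendre symbol by Euler's criterion: (-23/9619) ≡ (-23)^4809 ≡ 9618 (mod 9619), i.e. (-23/9619) = -1.
Legendre symbol -1 ⇒ 9619 is inert.

p is inert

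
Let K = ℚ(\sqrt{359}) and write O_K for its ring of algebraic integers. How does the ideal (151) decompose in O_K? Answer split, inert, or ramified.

359 mod 4 = 3, hence disc K = 4·359 = 1436 and O_K = ℤ[√359].
Since gcd(151, 1436) = 1 the prime 151 does not ramify.
Compute (359/151) via Euler: 57^((151-1)/2) mod 151 = 150, so (359/151) = -1.
Legendre symbol -1 ⇒ 151 is inert.

remains prime (inert)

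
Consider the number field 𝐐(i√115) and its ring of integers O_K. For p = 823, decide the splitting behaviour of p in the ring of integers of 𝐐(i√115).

inert

-115 mod 4 = 1, hence disc K = -115 and O_K = ℤ[(1+√-115)/2].
disc(K) = -115 is not divisible by 823; 823 is unramified.
Legendre symbol by Euler's criterion: (-115/823) ≡ (-115)^411 ≡ 822 (mod 823), i.e. (-115/823) = -1.
(-115/823) = -1, so 823 is inert.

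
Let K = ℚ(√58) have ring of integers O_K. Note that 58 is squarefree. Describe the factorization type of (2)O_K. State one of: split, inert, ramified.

p ramifies

d = 58 ≡ 2 (mod 4), so O_K = ℤ[√58] and disc(K) = 4d = 232.
2 divides disc(K) = 232, so 2 ramifies.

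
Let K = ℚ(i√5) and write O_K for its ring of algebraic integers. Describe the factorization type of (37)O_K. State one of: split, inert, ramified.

Since -5 ≢ 1 mod 4, the ring of integers is ℤ[√-5] with discriminant 4·(-5) = -20.
37 ∤ -20, so 37 is unramified.
Legendre symbol by Euler's criterion: (-5/37) ≡ (-5)^18 ≡ 36 (mod 37), i.e. (-5/37) = -1.
d is a non-residue mod p, hence 37 remains inert in O_K.

inert — (37) stays prime in O_K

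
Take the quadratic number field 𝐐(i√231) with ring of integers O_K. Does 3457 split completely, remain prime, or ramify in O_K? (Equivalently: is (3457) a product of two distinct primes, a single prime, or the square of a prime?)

Since -231 ≡ 1 mod 4, the ring of integers is ℤ[(1+√-231)/2] with discriminant -231.
disc(K) = -231 is not divisible by 3457; 3457 is unramified.
(-231/3457) = 3226^1728 mod 3457 = 3456, giving Legendre symbol -1.
Legendre symbol -1 ⇒ 3457 is inert.

inert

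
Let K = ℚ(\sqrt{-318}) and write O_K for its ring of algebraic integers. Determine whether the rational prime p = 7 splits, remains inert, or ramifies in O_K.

d = -318 ≡ 2 (mod 4), so O_K = ℤ[√-318] and disc(K) = 4d = -1272.
disc(K) = -1272 is not divisible by 7; 7 is unramified.
Compute (-318/7) via Euler: 4^((7-1)/2) mod 7 = 1, so (-318/7) = 1.
(-318/7) = 1, so 7 splits.

p splits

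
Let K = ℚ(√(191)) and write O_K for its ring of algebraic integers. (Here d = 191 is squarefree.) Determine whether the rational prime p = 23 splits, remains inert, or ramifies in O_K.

Since 191 ≢ 1 mod 4, the ring of integers is ℤ[√191] with discriminant 4·191 = 764.
disc(K) = 764 is not divisible by 23; 23 is unramified.
Euler's criterion: 191^11 mod 23 = 22. Thus (191|23) = -1.
Legendre symbol -1 ⇒ 23 is inert.

inert — (23) stays prime in O_K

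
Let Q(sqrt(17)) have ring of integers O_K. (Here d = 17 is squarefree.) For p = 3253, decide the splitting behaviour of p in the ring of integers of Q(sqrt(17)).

inert — (3253) stays prime in O_K

17 mod 4 = 1, hence disc K = 17 and O_K = ℤ[(1+√17)/2].
disc(K) = 17 is not divisible by 3253; 3253 is unramified.
Euler's criterion: 17^1626 mod 3253 = 3252. Thus (17|3253) = -1.
d is a non-residue mod p, hence 3253 remains inert in O_K.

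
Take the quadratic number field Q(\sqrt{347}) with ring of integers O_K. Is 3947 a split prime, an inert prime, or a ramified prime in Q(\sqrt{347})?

347 mod 4 = 3, hence disc K = 4·347 = 1388 and O_K = ℤ[√347].
Since gcd(3947, 1388) = 1 the prime 3947 does not ramify.
(347/3947) = 347^1973 mod 3947 = 3946, giving Legendre symbol -1.
d is a non-residue mod p, hence 3947 remains inert in O_K.

inert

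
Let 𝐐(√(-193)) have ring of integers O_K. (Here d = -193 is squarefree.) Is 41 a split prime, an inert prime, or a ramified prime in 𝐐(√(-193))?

d = -193 ≡ 3 (mod 4), so O_K = ℤ[√-193] and disc(K) = 4d = -772.
disc(K) = -772 is not divisible by 41; 41 is unramified.
Euler's criterion: (-193)^20 mod 41 = 40. Thus (-193|41) = -1.
d is a non-residue mod p, hence 41 remains inert in O_K.

inert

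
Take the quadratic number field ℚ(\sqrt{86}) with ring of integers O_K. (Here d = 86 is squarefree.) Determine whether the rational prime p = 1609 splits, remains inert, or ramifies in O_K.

86 mod 4 = 2, hence disc K = 4·86 = 344 and O_K = ℤ[√86].
disc(K) = 344 is not divisible by 1609; 1609 is unramified.
Legendre symbol by Euler's criterion: (86/1609) ≡ 86^804 ≡ 1608 (mod 1609), i.e. (86/1609) = -1.
d is a non-residue mod p, hence 1609 remains inert in O_K.

remains prime (inert)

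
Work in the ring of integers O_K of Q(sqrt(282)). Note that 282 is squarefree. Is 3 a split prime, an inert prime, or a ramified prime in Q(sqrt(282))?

d = 282 ≡ 2 (mod 4), so O_K = ℤ[√282] and disc(K) = 4d = 1128.
disc(K) = 1128 = 3·376, so p = 3 is ramified.

3 is ramified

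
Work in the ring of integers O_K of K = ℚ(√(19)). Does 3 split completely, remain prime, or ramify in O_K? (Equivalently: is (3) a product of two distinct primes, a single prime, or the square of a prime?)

d = 19 ≡ 3 (mod 4), so O_K = ℤ[√19] and disc(K) = 4d = 76.
disc(K) = 76 is not divisible by 3; 3 is unramified.
Euler's criterion: 19^1 mod 3 = 1. Thus (19|3) = 1.
Legendre symbol 1 ⇒ 3 is split.

split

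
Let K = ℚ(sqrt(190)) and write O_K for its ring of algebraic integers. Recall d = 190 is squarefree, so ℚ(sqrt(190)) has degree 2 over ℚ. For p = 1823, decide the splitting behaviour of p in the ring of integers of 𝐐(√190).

inert

190 mod 4 = 2, hence disc K = 4·190 = 760 and O_K = ℤ[√190].
1823 ∤ 760, so 1823 is unramified.
Legendre symbol by Euler's criterion: (190/1823) ≡ 190^911 ≡ 1822 (mod 1823), i.e. (190/1823) = -1.
d is a non-residue mod p, hence 1823 remains inert in O_K.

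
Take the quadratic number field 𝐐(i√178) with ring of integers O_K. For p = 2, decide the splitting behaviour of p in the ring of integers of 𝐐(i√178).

d = -178 ≡ 2 (mod 4), so O_K = ℤ[√-178] and disc(K) = 4d = -712.
2 divides disc(K) = -712, so 2 ramifies.

p ramifies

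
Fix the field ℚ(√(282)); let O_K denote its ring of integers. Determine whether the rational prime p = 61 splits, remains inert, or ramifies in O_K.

Since 282 ≢ 1 mod 4, the ring of integers is ℤ[√282] with discriminant 4·282 = 1128.
Since gcd(61, 1128) = 1 the prime 61 does not ramify.
(282/61) = 38^30 mod 61 = 60, giving Legendre symbol -1.
d is a non-residue mod p, hence 61 remains inert in O_K.

61 remains inert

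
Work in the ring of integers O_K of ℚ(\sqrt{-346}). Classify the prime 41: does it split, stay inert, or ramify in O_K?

-346 mod 4 = 2, hence disc K = 4·(-346) = -1384 and O_K = ℤ[√-346].
disc(K) = -1384 is not divisible by 41; 41 is unramified.
Legendre symbol by Euler's criterion: (-346/41) ≡ (-346)^20 ≡ 1 (mod 41), i.e. (-346/41) = 1.
d is a quadratic residue mod p, hence 41 splits in O_K.

split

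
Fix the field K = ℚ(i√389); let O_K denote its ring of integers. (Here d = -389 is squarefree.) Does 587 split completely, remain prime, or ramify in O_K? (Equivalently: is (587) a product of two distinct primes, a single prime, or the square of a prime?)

587 splits in O_K

d = -389 ≡ 3 (mod 4), so O_K = ℤ[√-389] and disc(K) = 4d = -1556.
disc(K) = -1556 is not divisible by 587; 587 is unramified.
Legendre symbol by Euler's criterion: (-389/587) ≡ (-389)^293 ≡ 1 (mod 587), i.e. (-389/587) = 1.
Legendre symbol 1 ⇒ 587 is split.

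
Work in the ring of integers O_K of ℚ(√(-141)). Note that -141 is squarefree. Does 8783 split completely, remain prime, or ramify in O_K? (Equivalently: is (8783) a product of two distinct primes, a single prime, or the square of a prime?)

Since -141 ≢ 1 mod 4, the ring of integers is ℤ[√-141] with discriminant 4·(-141) = -564.
Since gcd(8783, -564) = 1 the prime 8783 does not ramify.
Legendre symbol by Euler's criterion: (-141/8783) ≡ (-141)^4391 ≡ 8782 (mod 8783), i.e. (-141/8783) = -1.
Legendre symbol -1 ⇒ 8783 is inert.

p is inert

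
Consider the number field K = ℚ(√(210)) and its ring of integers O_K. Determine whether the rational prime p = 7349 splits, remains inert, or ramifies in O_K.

inert — (7349) stays prime in O_K

210 mod 4 = 2, hence disc K = 4·210 = 840 and O_K = ℤ[√210].
Since gcd(7349, 840) = 1 the prime 7349 does not ramify.
Euler's criterion: 210^3674 mod 7349 = 7348. Thus (210|7349) = -1.
d is a non-residue mod p, hence 7349 remains inert in O_K.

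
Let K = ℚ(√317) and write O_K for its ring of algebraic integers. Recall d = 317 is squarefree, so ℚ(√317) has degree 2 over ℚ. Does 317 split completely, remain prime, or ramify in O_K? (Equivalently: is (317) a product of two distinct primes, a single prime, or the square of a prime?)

ramified

317 mod 4 = 1, hence disc K = 317 and O_K = ℤ[(1+√317)/2].
Ramification test: 317 | 317. The prime 317 ramifies in K.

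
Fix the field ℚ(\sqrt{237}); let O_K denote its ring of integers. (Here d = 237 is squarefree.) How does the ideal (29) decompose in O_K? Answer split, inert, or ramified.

p splits

Since 237 ≡ 1 mod 4, the ring of integers is ℤ[(1+√237)/2] with discriminant 237.
disc(K) = 237 is not divisible by 29; 29 is unramified.
Euler's criterion: 237^14 mod 29 = 1. Thus (237|29) = 1.
Legendre symbol 1 ⇒ 29 is split.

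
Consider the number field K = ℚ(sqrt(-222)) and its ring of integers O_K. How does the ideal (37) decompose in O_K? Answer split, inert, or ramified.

Since -222 ≢ 1 mod 4, the ring of integers is ℤ[√-222] with discriminant 4·(-222) = -888.
37 divides disc(K) = -888, so 37 ramifies.

ramified — (37) = 𝔭²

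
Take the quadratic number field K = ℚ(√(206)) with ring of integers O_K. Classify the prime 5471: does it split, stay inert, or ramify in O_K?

5471 splits in O_K

Since 206 ≢ 1 mod 4, the ring of integers is ℤ[√206] with discriminant 4·206 = 824.
Since gcd(5471, 824) = 1 the prime 5471 does not ramify.
Euler's criterion: 206^2735 mod 5471 = 1. Thus (206|5471) = 1.
d is a quadratic residue mod p, hence 5471 splits in O_K.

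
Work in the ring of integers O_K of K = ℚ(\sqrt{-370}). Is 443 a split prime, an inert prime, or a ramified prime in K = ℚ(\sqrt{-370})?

-370 mod 4 = 2, hence disc K = 4·(-370) = -1480 and O_K = ℤ[√-370].
disc(K) = -1480 is not divisible by 443; 443 is unramified.
Euler's criterion: (-370)^221 mod 443 = 442. Thus (-370|443) = -1.
Legendre symbol -1 ⇒ 443 is inert.

remains prime (inert)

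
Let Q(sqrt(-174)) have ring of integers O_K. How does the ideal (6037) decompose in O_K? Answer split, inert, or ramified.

-174 mod 4 = 2, hence disc K = 4·(-174) = -696 and O_K = ℤ[√-174].
disc(K) = -696 is not divisible by 6037; 6037 is unramified.
Compute (-174/6037) via Euler: 5863^((6037-1)/2) mod 6037 = 6036, so (-174/6037) = -1.
d is a non-residue mod p, hence 6037 remains inert in O_K.

p is inert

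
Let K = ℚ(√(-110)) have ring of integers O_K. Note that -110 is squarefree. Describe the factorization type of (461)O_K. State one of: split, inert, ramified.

d = -110 ≡ 2 (mod 4), so O_K = ℤ[√-110] and disc(K) = 4d = -440.
disc(K) = -440 is not divisible by 461; 461 is unramified.
Euler's criterion: (-110)^230 mod 461 = 1. Thus (-110|461) = 1.
d is a quadratic residue mod p, hence 461 splits in O_K.

splits completely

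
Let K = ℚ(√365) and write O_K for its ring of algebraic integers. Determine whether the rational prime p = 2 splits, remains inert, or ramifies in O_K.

Since 365 ≡ 1 mod 4, the ring of integers is ℤ[(1+√365)/2] with discriminant 365.
disc(K) = 365 is not divisible by 2; 2 is unramified.
d ≡ 5 (mod 8); the supplementary law gives 2 inert.

p is inert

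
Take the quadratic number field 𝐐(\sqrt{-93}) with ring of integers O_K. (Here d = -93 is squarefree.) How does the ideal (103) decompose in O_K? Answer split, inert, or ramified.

103 remains inert

-93 mod 4 = 3, hence disc K = 4·(-93) = -372 and O_K = ℤ[√-93].
103 ∤ -372, so 103 is unramified.
Legendre symbol by Euler's criterion: (-93/103) ≡ (-93)^51 ≡ 102 (mod 103), i.e. (-93/103) = -1.
Legendre symbol -1 ⇒ 103 is inert.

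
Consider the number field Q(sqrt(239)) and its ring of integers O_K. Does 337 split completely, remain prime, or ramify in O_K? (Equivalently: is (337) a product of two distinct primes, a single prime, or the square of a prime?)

split — (337) = 𝔭₁𝔭₂ with 𝔭₁ ≠ 𝔭₂

Since 239 ≢ 1 mod 4, the ring of integers is ℤ[√239] with discriminant 4·239 = 956.
disc(K) = 956 is not divisible by 337; 337 is unramified.
(239/337) = 239^168 mod 337 = 1, giving Legendre symbol 1.
d is a quadratic residue mod p, hence 337 splits in O_K.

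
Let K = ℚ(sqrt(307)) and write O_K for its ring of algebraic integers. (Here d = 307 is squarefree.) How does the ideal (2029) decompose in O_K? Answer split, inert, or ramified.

splits completely

d = 307 ≡ 3 (mod 4), so O_K = ℤ[√307] and disc(K) = 4d = 1228.
disc(K) = 1228 is not divisible by 2029; 2029 is unramified.
Euler's criterion: 307^1014 mod 2029 = 1. Thus (307|2029) = 1.
d is a quadratic residue mod p, hence 2029 splits in O_K.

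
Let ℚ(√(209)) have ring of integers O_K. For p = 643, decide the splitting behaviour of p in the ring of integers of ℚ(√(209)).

p splits

d = 209 ≡ 1 (mod 4), so O_K = ℤ[(1+√209)/2] and disc(K) = d = 209.
disc(K) = 209 is not divisible by 643; 643 is unramified.
(209/643) = 209^321 mod 643 = 1, giving Legendre symbol 1.
(209/643) = 1, so 643 splits.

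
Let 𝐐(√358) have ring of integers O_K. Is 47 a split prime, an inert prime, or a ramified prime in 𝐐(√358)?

inert — (47) stays prime in O_K

358 mod 4 = 2, hence disc K = 4·358 = 1432 and O_K = ℤ[√358].
disc(K) = 1432 is not divisible by 47; 47 is unramified.
(358/47) = 29^23 mod 47 = 46, giving Legendre symbol -1.
d is a non-residue mod p, hence 47 remains inert in O_K.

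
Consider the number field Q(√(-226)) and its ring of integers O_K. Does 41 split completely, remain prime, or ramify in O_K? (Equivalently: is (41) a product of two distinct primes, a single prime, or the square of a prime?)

Since -226 ≢ 1 mod 4, the ring of integers is ℤ[√-226] with discriminant 4·(-226) = -904.
41 ∤ -904, so 41 is unramified.
(-226/41) = 20^20 mod 41 = 1, giving Legendre symbol 1.
d is a quadratic residue mod p, hence 41 splits in O_K.

splits completely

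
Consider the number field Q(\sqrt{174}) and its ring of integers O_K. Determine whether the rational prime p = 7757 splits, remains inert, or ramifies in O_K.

174 mod 4 = 2, hence disc K = 4·174 = 696 and O_K = ℤ[√174].
disc(K) = 696 is not divisible by 7757; 7757 is unramified.
Euler's criterion: 174^3878 mod 7757 = 7756. Thus (174|7757) = -1.
(174/7757) = -1, so 7757 is inert.

inert — (7757) stays prime in O_K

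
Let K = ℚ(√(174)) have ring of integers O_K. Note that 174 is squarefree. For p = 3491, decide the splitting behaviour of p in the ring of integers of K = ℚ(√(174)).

174 mod 4 = 2, hence disc K = 4·174 = 696 and O_K = ℤ[√174].
3491 ∤ 696, so 3491 is unramified.
Legendre symbol by Euler's criterion: (174/3491) ≡ 174^1745 ≡ 1 (mod 3491), i.e. (174/3491) = 1.
d is a quadratic residue mod p, hence 3491 splits in O_K.

splits completely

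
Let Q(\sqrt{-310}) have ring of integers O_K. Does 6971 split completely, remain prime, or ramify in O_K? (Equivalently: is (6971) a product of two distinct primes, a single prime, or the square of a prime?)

split — (6971) = 𝔭₁𝔭₂ with 𝔭₁ ≠ 𝔭₂

-310 mod 4 = 2, hence disc K = 4·(-310) = -1240 and O_K = ℤ[√-310].
6971 ∤ -1240, so 6971 is unramified.
Euler's criterion: (-310)^3485 mod 6971 = 1. Thus (-310|6971) = 1.
Legendre symbol 1 ⇒ 6971 is split.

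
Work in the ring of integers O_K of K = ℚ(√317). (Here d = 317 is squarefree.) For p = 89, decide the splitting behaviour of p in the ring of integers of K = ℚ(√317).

d = 317 ≡ 1 (mod 4), so O_K = ℤ[(1+√317)/2] and disc(K) = d = 317.
Since gcd(89, 317) = 1 the prime 89 does not ramify.
Compute (317/89) via Euler: 50^((89-1)/2) mod 89 = 1, so (317/89) = 1.
d is a quadratic residue mod p, hence 89 splits in O_K.

split — (89) = 𝔭₁𝔭₂ with 𝔭₁ ≠ 𝔭₂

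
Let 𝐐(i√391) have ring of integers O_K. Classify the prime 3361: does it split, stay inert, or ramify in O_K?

-391 mod 4 = 1, hence disc K = -391 and O_K = ℤ[(1+√-391)/2].
Since gcd(3361, -391) = 1 the prime 3361 does not ramify.
(-391/3361) = 2970^1680 mod 3361 = 3360, giving Legendre symbol -1.
d is a non-residue mod p, hence 3361 remains inert in O_K.

remains prime (inert)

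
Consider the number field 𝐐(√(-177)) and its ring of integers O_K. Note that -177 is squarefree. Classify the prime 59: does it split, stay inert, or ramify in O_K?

d = -177 ≡ 3 (mod 4), so O_K = ℤ[√-177] and disc(K) = 4d = -708.
59 divides disc(K) = -708, so 59 ramifies.

ramified — (59) = 𝔭²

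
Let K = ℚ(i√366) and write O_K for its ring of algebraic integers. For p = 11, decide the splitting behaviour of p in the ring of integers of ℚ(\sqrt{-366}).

d = -366 ≡ 2 (mod 4), so O_K = ℤ[√-366] and disc(K) = 4d = -1464.
Since gcd(11, -1464) = 1 the prime 11 does not ramify.
Compute (-366/11) via Euler: 8^((11-1)/2) mod 11 = 10, so (-366/11) = -1.
(-366/11) = -1, so 11 is inert.

11 remains inert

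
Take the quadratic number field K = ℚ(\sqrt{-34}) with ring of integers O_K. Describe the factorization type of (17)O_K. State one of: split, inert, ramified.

-34 mod 4 = 2, hence disc K = 4·(-34) = -136 and O_K = ℤ[√-34].
Ramification test: 17 | -136. The prime 17 ramifies in K.

ramified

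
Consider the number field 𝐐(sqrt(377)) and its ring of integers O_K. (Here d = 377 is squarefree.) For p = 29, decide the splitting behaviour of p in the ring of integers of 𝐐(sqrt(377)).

p ramifies

Since 377 ≡ 1 mod 4, the ring of integers is ℤ[(1+√377)/2] with discriminant 377.
Ramification test: 29 | 377. The prime 29 ramifies in K.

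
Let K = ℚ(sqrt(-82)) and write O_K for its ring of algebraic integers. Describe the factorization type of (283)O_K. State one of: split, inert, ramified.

Since -82 ≢ 1 mod 4, the ring of integers is ℤ[√-82] with discriminant 4·(-82) = -328.
disc(K) = -328 is not divisible by 283; 283 is unramified.
(-82/283) = 201^141 mod 283 = 1, giving Legendre symbol 1.
Legendre symbol 1 ⇒ 283 is split.

283 splits in O_K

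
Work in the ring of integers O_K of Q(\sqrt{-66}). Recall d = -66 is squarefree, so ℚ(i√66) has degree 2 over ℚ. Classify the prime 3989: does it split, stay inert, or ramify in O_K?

d = -66 ≡ 2 (mod 4), so O_K = ℤ[√-66] and disc(K) = 4d = -264.
Since gcd(3989, -264) = 1 the prime 3989 does not ramify.
Legendre symbol by Euler's criterion: (-66/3989) ≡ (-66)^1994 ≡ 3988 (mod 3989), i.e. (-66/3989) = -1.
Legendre symbol -1 ⇒ 3989 is inert.

remains prime (inert)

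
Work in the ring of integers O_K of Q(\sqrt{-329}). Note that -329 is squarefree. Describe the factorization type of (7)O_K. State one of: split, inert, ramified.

ramified

Since -329 ≢ 1 mod 4, the ring of integers is ℤ[√-329] with discriminant 4·(-329) = -1316.
disc(K) = -1316 = 7·(-188), so p = 7 is ramified.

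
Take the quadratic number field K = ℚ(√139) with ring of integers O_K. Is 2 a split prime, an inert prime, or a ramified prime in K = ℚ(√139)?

ramifies in O_K

139 mod 4 = 3, hence disc K = 4·139 = 556 and O_K = ℤ[√139].
Ramification test: 2 | 556. The prime 2 ramifies in K.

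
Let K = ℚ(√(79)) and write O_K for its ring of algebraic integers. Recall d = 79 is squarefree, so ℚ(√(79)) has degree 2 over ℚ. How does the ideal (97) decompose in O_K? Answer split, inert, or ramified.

Since 79 ≢ 1 mod 4, the ring of integers is ℤ[√79] with discriminant 4·79 = 316.
disc(K) = 316 is not divisible by 97; 97 is unramified.
Euler's criterion: 79^48 mod 97 = 1. Thus (79|97) = 1.
d is a quadratic residue mod p, hence 97 splits in O_K.

splits completely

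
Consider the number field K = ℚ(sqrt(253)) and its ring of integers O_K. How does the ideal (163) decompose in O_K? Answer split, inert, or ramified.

p splits

Since 253 ≡ 1 mod 4, the ring of integers is ℤ[(1+√253)/2] with discriminant 253.
disc(K) = 253 is not divisible by 163; 163 is unramified.
Legendre symbol by Euler's criterion: (253/163) ≡ 253^81 ≡ 1 (mod 163), i.e. (253/163) = 1.
(253/163) = 1, so 163 splits.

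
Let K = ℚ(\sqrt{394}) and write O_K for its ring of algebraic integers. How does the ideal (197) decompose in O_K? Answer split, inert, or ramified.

ramified

d = 394 ≡ 2 (mod 4), so O_K = ℤ[√394] and disc(K) = 4d = 1576.
197 divides disc(K) = 1576, so 197 ramifies.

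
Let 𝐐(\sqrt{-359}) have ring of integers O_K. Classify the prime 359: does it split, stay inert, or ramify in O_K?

ramified

-359 mod 4 = 1, hence disc K = -359 and O_K = ℤ[(1+√-359)/2].
359 divides disc(K) = -359, so 359 ramifies.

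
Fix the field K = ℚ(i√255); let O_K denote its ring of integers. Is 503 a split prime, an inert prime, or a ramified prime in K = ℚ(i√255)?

503 remains inert

d = -255 ≡ 1 (mod 4), so O_K = ℤ[(1+√-255)/2] and disc(K) = d = -255.
Since gcd(503, -255) = 1 the prime 503 does not ramify.
(-255/503) = 248^251 mod 503 = 502, giving Legendre symbol -1.
d is a non-residue mod p, hence 503 remains inert in O_K.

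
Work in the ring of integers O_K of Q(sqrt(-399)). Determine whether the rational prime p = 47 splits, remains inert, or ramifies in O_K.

-399 mod 4 = 1, hence disc K = -399 and O_K = ℤ[(1+√-399)/2].
Since gcd(47, -399) = 1 the prime 47 does not ramify.
(-399/47) = 24^23 mod 47 = 1, giving Legendre symbol 1.
Legendre symbol 1 ⇒ 47 is split.

split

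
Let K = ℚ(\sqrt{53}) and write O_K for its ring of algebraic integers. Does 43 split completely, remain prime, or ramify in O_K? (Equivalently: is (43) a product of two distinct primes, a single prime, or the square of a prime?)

split

53 mod 4 = 1, hence disc K = 53 and O_K = ℤ[(1+√53)/2].
43 ∤ 53, so 43 is unramified.
Euler's criterion: 53^21 mod 43 = 1. Thus (53|43) = 1.
Legendre symbol 1 ⇒ 43 is split.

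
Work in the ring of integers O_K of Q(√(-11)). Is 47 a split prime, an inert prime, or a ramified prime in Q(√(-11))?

d = -11 ≡ 1 (mod 4), so O_K = ℤ[(1+√-11)/2] and disc(K) = d = -11.
Since gcd(47, -11) = 1 the prime 47 does not ramify.
(-11/47) = 36^23 mod 47 = 1, giving Legendre symbol 1.
(-11/47) = 1, so 47 splits.

47 splits in O_K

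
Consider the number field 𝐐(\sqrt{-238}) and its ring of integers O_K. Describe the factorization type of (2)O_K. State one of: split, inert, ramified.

Since -238 ≢ 1 mod 4, the ring of integers is ℤ[√-238] with discriminant 4·(-238) = -952.
2 divides disc(K) = -952, so 2 ramifies.

ramified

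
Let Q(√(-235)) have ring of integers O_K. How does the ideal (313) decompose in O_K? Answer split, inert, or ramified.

split

d = -235 ≡ 1 (mod 4), so O_K = ℤ[(1+√-235)/2] and disc(K) = d = -235.
Since gcd(313, -235) = 1 the prime 313 does not ramify.
Legendre symbol by Euler's criterion: (-235/313) ≡ (-235)^156 ≡ 1 (mod 313), i.e. (-235/313) = 1.
Legendre symbol 1 ⇒ 313 is split.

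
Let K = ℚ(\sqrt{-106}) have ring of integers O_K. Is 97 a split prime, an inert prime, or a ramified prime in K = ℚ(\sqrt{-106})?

d = -106 ≡ 2 (mod 4), so O_K = ℤ[√-106] and disc(K) = 4d = -424.
disc(K) = -424 is not divisible by 97; 97 is unramified.
Legendre symbol by Euler's criterion: (-106/97) ≡ (-106)^48 ≡ 1 (mod 97), i.e. (-106/97) = 1.
Legendre symbol 1 ⇒ 97 is split.

split — (97) = 𝔭₁𝔭₂ with 𝔭₁ ≠ 𝔭₂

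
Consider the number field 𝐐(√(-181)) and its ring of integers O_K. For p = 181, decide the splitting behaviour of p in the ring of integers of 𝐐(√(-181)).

d = -181 ≡ 3 (mod 4), so O_K = ℤ[√-181] and disc(K) = 4d = -724.
Ramification test: 181 | -724. The prime 181 ramifies in K.

ramified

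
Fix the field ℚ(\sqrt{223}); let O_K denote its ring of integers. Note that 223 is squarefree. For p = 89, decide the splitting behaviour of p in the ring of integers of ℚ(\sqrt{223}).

223 mod 4 = 3, hence disc K = 4·223 = 892 and O_K = ℤ[√223].
disc(K) = 892 is not divisible by 89; 89 is unramified.
Legendre symbol by Euler's criterion: (223/89) ≡ 223^44 ≡ 1 (mod 89), i.e. (223/89) = 1.
d is a quadratic residue mod p, hence 89 splits in O_K.

p splits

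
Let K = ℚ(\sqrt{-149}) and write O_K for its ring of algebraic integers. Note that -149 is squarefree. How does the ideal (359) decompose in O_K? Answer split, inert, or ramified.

inert — (359) stays prime in O_K

-149 mod 4 = 3, hence disc K = 4·(-149) = -596 and O_K = ℤ[√-149].
359 ∤ -596, so 359 is unramified.
Legendre symbol by Euler's criterion: (-149/359) ≡ (-149)^179 ≡ 358 (mod 359), i.e. (-149/359) = -1.
(-149/359) = -1, so 359 is inert.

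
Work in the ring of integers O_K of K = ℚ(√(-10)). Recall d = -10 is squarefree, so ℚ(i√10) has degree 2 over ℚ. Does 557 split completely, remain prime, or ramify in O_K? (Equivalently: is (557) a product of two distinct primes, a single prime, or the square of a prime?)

557 splits in O_K

d = -10 ≡ 2 (mod 4), so O_K = ℤ[√-10] and disc(K) = 4d = -40.
disc(K) = -40 is not divisible by 557; 557 is unramified.
Euler's criterion: (-10)^278 mod 557 = 1. Thus (-10|557) = 1.
d is a quadratic residue mod p, hence 557 splits in O_K.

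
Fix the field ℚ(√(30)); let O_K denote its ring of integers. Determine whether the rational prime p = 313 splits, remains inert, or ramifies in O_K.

inert — (313) stays prime in O_K

Since 30 ≢ 1 mod 4, the ring of integers is ℤ[√30] with discriminant 4·30 = 120.
313 ∤ 120, so 313 is unramified.
Legendre symbol by Euler's criterion: (30/313) ≡ 30^156 ≡ 312 (mod 313), i.e. (30/313) = -1.
(30/313) = -1, so 313 is inert.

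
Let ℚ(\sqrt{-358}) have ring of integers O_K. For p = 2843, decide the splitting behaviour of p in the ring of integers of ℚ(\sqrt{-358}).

-358 mod 4 = 2, hence disc K = 4·(-358) = -1432 and O_K = ℤ[√-358].
disc(K) = -1432 is not divisible by 2843; 2843 is unramified.
(-358/2843) = 2485^1421 mod 2843 = 2842, giving Legendre symbol -1.
(-358/2843) = -1, so 2843 is inert.

inert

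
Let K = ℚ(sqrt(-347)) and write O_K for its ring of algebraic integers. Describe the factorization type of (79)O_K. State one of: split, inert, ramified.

Since -347 ≡ 1 mod 4, the ring of integers is ℤ[(1+√-347)/2] with discriminant -347.
79 ∤ -347, so 79 is unramified.
Compute (-347/79) via Euler: 48^((79-1)/2) mod 79 = 78, so (-347/79) = -1.
d is a non-residue mod p, hence 79 remains inert in O_K.

remains prime (inert)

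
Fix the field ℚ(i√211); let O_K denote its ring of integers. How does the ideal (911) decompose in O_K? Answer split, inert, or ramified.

-211 mod 4 = 1, hence disc K = -211 and O_K = ℤ[(1+√-211)/2].
Since gcd(911, -211) = 1 the prime 911 does not ramify.
(-211/911) = 700^455 mod 911 = 910, giving Legendre symbol -1.
Legendre symbol -1 ⇒ 911 is inert.

911 remains inert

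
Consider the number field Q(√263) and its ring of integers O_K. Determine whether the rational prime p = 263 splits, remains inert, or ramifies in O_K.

263 mod 4 = 3, hence disc K = 4·263 = 1052 and O_K = ℤ[√263].
Ramification test: 263 | 1052. The prime 263 ramifies in K.

p ramifies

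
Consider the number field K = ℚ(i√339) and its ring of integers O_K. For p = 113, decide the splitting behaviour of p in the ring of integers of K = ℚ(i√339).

Since -339 ≡ 1 mod 4, the ring of integers is ℤ[(1+√-339)/2] with discriminant -339.
disc(K) = -339 = 113·(-3), so p = 113 is ramified.

ramified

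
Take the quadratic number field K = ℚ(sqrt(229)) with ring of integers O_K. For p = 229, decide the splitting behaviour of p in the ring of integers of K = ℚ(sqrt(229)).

229 mod 4 = 1, hence disc K = 229 and O_K = ℤ[(1+√229)/2].
disc(K) = 229 = 229·1, so p = 229 is ramified.

229 is ramified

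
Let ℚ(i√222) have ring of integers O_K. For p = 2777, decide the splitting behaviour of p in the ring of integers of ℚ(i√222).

p splits

-222 mod 4 = 2, hence disc K = 4·(-222) = -888 and O_K = ℤ[√-222].
2777 ∤ -888, so 2777 is unramified.
Compute (-222/2777) via Euler: 2555^((2777-1)/2) mod 2777 = 1, so (-222/2777) = 1.
(-222/2777) = 1, so 2777 splits.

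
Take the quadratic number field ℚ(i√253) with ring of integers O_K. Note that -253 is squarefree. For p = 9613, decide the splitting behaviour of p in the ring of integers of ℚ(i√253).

p splits

Since -253 ≢ 1 mod 4, the ring of integers is ℤ[√-253] with discriminant 4·(-253) = -1012.
Since gcd(9613, -1012) = 1 the prime 9613 does not ramify.
Legendre symbol by Euler's criterion: (-253/9613) ≡ (-253)^4806 ≡ 1 (mod 9613), i.e. (-253/9613) = 1.
(-253/9613) = 1, so 9613 splits.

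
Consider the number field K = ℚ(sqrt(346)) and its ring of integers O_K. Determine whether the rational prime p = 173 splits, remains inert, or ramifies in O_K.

ramifies in O_K

d = 346 ≡ 2 (mod 4), so O_K = ℤ[√346] and disc(K) = 4d = 1384.
Ramification test: 173 | 1384. The prime 173 ramifies in K.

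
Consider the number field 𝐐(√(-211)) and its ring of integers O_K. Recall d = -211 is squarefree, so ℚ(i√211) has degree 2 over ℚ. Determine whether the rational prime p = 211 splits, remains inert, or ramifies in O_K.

d = -211 ≡ 1 (mod 4), so O_K = ℤ[(1+√-211)/2] and disc(K) = d = -211.
211 divides disc(K) = -211, so 211 ramifies.

ramified — (211) = 𝔭²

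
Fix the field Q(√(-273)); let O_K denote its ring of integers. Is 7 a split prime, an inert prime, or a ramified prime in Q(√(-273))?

-273 mod 4 = 3, hence disc K = 4·(-273) = -1092 and O_K = ℤ[√-273].
disc(K) = -1092 = 7·(-156), so p = 7 is ramified.

ramified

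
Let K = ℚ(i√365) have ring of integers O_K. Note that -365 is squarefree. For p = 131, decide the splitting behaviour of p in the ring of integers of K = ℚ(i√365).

Since -365 ≢ 1 mod 4, the ring of integers is ℤ[√-365] with discriminant 4·(-365) = -1460.
disc(K) = -1460 is not divisible by 131; 131 is unramified.
Euler's criterion: (-365)^65 mod 131 = 1. Thus (-365|131) = 1.
(-365/131) = 1, so 131 splits.

split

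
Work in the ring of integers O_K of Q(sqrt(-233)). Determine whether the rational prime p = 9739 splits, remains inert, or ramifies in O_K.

split

-233 mod 4 = 3, hence disc K = 4·(-233) = -932 and O_K = ℤ[√-233].
Since gcd(9739, -932) = 1 the prime 9739 does not ramify.
Legendre symbol by Euler's criterion: (-233/9739) ≡ (-233)^4869 ≡ 1 (mod 9739), i.e. (-233/9739) = 1.
d is a quadratic residue mod p, hence 9739 splits in O_K.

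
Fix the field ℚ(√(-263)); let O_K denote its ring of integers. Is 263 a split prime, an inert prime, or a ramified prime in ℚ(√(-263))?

ramified

d = -263 ≡ 1 (mod 4), so O_K = ℤ[(1+√-263)/2] and disc(K) = d = -263.
Ramification test: 263 | -263. The prime 263 ramifies in K.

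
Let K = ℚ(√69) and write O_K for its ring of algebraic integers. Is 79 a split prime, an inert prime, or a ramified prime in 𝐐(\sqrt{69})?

Since 69 ≡ 1 mod 4, the ring of integers is ℤ[(1+√69)/2] with discriminant 69.
79 ∤ 69, so 79 is unramified.
(69/79) = 69^39 mod 79 = 78, giving Legendre symbol -1.
d is a non-residue mod p, hence 79 remains inert in O_K.

remains prime (inert)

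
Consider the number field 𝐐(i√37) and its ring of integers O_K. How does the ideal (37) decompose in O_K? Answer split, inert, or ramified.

ramified

Since -37 ≢ 1 mod 4, the ring of integers is ℤ[√-37] with discriminant 4·(-37) = -148.
Ramification test: 37 | -148. The prime 37 ramifies in K.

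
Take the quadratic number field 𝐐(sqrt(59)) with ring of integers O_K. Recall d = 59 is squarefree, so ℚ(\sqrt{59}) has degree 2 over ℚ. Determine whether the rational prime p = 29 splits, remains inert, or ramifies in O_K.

29 splits in O_K

d = 59 ≡ 3 (mod 4), so O_K = ℤ[√59] and disc(K) = 4d = 236.
Since gcd(29, 236) = 1 the prime 29 does not ramify.
Compute (59/29) via Euler: 1^((29-1)/2) mod 29 = 1, so (59/29) = 1.
(59/29) = 1, so 29 splits.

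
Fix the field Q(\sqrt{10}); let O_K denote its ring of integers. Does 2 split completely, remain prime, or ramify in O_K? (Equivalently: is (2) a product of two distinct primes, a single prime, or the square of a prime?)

Since 10 ≢ 1 mod 4, the ring of integers is ℤ[√10] with discriminant 4·10 = 40.
2 divides disc(K) = 40, so 2 ramifies.

ramifies in O_K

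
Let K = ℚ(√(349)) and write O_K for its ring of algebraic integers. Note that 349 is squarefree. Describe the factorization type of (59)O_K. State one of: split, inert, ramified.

inert — (59) stays prime in O_K

d = 349 ≡ 1 (mod 4), so O_K = ℤ[(1+√349)/2] and disc(K) = d = 349.
59 ∤ 349, so 59 is unramified.
Euler's criterion: 349^29 mod 59 = 58. Thus (349|59) = -1.
Legendre symbol -1 ⇒ 59 is inert.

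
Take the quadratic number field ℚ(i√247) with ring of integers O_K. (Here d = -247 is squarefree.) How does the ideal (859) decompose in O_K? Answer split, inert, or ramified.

split — (859) = 𝔭₁𝔭₂ with 𝔭₁ ≠ 𝔭₂

d = -247 ≡ 1 (mod 4), so O_K = ℤ[(1+√-247)/2] and disc(K) = d = -247.
Since gcd(859, -247) = 1 the prime 859 does not ramify.
Compute (-247/859) via Euler: 612^((859-1)/2) mod 859 = 1, so (-247/859) = 1.
(-247/859) = 1, so 859 splits.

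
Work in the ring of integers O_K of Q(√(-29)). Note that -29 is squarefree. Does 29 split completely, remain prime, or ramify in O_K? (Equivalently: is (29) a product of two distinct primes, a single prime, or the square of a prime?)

ramified

d = -29 ≡ 3 (mod 4), so O_K = ℤ[√-29] and disc(K) = 4d = -116.
29 divides disc(K) = -116, so 29 ramifies.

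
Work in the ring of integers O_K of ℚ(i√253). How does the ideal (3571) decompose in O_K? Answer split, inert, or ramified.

p splits

d = -253 ≡ 3 (mod 4), so O_K = ℤ[√-253] and disc(K) = 4d = -1012.
Since gcd(3571, -1012) = 1 the prime 3571 does not ramify.
Compute (-253/3571) via Euler: 3318^((3571-1)/2) mod 3571 = 1, so (-253/3571) = 1.
(-253/3571) = 1, so 3571 splits.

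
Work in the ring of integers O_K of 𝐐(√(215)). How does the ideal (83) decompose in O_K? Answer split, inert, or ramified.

215 mod 4 = 3, hence disc K = 4·215 = 860 and O_K = ℤ[√215].
Since gcd(83, 860) = 1 the prime 83 does not ramify.
(215/83) = 49^41 mod 83 = 1, giving Legendre symbol 1.
(215/83) = 1, so 83 splits.

split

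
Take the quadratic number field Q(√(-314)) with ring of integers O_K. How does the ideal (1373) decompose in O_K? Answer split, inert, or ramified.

-314 mod 4 = 2, hence disc K = 4·(-314) = -1256 and O_K = ℤ[√-314].
disc(K) = -1256 is not divisible by 1373; 1373 is unramified.
Compute (-314/1373) via Euler: 1059^((1373-1)/2) mod 1373 = 1372, so (-314/1373) = -1.
Legendre symbol -1 ⇒ 1373 is inert.

inert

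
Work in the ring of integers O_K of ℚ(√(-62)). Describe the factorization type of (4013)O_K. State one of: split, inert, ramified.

-62 mod 4 = 2, hence disc K = 4·(-62) = -248 and O_K = ℤ[√-62].
Since gcd(4013, -248) = 1 the prime 4013 does not ramify.
Legendre symbol by Euler's criterion: (-62/4013) ≡ (-62)^2006 ≡ 4012 (mod 4013), i.e. (-62/4013) = -1.
d is a non-residue mod p, hence 4013 remains inert in O_K.

remains prime (inert)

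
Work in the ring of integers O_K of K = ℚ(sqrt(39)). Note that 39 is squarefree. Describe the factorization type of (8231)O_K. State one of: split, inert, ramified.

inert — (8231) stays prime in O_K

39 mod 4 = 3, hence disc K = 4·39 = 156 and O_K = ℤ[√39].
disc(K) = 156 is not divisible by 8231; 8231 is unramified.
Compute (39/8231) via Euler: 39^((8231-1)/2) mod 8231 = 8230, so (39/8231) = -1.
(39/8231) = -1, so 8231 is inert.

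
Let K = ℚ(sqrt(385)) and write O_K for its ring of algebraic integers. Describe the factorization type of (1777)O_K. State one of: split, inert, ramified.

1777 remains inert

d = 385 ≡ 1 (mod 4), so O_K = ℤ[(1+√385)/2] and disc(K) = d = 385.
disc(K) = 385 is not divisible by 1777; 1777 is unramified.
Legendre symbol by Euler's criterion: (385/1777) ≡ 385^888 ≡ 1776 (mod 1777), i.e. (385/1777) = -1.
d is a non-residue mod p, hence 1777 remains inert in O_K.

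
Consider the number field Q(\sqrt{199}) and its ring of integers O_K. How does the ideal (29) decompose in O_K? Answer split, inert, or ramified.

d = 199 ≡ 3 (mod 4), so O_K = ℤ[√199] and disc(K) = 4d = 796.
29 ∤ 796, so 29 is unramified.
Compute (199/29) via Euler: 25^((29-1)/2) mod 29 = 1, so (199/29) = 1.
(199/29) = 1, so 29 splits.

29 splits in O_K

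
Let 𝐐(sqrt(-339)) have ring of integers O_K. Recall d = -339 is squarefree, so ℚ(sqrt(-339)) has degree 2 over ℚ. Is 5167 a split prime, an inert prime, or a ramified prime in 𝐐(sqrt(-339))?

Since -339 ≡ 1 mod 4, the ring of integers is ℤ[(1+√-339)/2] with discriminant -339.
disc(K) = -339 is not divisible by 5167; 5167 is unramified.
Compute (-339/5167) via Euler: 4828^((5167-1)/2) mod 5167 = 1, so (-339/5167) = 1.
d is a quadratic residue mod p, hence 5167 splits in O_K.

5167 splits in O_K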